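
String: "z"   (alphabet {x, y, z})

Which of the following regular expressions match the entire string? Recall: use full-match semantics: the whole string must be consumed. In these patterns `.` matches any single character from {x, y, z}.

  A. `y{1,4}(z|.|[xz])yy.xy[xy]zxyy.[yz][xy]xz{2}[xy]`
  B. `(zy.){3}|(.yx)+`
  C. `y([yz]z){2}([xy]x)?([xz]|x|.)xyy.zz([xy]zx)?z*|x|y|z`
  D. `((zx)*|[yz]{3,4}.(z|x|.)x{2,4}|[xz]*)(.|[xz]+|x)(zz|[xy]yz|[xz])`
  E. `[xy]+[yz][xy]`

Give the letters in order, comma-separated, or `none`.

C

A → no match — must start with "y"
B → no match
C → match
D → no match
E → no match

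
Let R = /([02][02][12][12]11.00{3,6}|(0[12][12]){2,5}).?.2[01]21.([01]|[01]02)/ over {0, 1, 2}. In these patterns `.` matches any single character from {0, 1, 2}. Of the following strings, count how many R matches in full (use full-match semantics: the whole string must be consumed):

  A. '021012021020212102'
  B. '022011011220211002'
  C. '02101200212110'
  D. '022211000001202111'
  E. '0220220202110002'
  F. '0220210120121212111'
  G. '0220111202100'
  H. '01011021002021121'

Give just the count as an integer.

6

A → match
B → match
C → match
D → match
E → no match
F → match
G → match
H → no match
Total matched: 6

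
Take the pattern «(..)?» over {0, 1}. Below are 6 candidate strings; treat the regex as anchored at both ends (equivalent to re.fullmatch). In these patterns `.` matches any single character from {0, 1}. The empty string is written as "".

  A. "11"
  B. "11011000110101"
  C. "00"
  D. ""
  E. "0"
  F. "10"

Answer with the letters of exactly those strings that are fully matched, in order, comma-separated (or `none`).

A. "11" → match
B → no match
C. "00" → match
D. "" → match
E. "0" → no match
F. "10" → match

A, C, D, F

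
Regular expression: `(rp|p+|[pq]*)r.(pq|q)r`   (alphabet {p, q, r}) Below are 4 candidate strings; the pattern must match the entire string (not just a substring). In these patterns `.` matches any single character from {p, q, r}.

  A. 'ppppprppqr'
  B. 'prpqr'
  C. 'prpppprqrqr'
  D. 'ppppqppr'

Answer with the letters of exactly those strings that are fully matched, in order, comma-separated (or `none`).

A, B

A → match
B → match
C → no match
D → no match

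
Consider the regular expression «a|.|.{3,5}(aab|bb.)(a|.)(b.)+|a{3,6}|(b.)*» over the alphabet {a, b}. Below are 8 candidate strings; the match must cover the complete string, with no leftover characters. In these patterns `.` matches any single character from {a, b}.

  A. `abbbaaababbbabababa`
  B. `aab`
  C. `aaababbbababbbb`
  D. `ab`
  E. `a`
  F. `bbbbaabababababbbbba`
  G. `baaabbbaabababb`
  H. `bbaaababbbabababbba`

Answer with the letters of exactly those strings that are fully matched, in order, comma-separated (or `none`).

A, C, E, F, G, H

A → match
B. `aab` → no match
C → match
D. `ab` → no match
E. `a` → match
F → match
G → match
H → match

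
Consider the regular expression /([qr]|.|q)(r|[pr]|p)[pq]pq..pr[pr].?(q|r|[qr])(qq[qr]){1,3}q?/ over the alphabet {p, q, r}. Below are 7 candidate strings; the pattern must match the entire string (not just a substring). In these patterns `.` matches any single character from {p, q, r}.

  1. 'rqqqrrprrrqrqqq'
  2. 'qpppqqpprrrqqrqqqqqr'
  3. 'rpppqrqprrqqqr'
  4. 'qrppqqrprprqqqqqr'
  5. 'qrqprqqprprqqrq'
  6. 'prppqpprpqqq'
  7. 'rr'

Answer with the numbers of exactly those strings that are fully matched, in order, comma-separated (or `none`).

1 → no match
2 → match
3 → match
4 → match
5 → no match
6. 'prppqpprpqqq' → no match
7. 'rr' → no match

2, 3, 4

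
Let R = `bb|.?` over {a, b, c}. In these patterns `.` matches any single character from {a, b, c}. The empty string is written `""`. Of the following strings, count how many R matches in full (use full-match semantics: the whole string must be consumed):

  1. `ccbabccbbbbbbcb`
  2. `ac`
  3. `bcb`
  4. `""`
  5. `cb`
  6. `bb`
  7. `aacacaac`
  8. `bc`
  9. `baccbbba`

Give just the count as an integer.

2

1 → no match
2. `ac` → no match
3. `bcb` → no match
4. `""` → match
5. `cb` → no match
6. `bb` → match
7. `aacacaac` → no match
8. `bc` → no match
9. `baccbbba` → no match
Total matched: 2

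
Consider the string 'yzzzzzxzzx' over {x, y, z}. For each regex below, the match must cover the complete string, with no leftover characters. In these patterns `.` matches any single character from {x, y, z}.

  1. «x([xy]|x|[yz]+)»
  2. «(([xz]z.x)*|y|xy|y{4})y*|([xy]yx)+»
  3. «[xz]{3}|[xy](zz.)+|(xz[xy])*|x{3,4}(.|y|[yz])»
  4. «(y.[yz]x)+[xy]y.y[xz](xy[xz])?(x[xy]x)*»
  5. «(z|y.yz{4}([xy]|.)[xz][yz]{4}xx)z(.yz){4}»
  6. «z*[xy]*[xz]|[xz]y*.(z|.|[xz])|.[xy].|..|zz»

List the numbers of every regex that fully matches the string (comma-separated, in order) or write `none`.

3

1 → no match — must start with 'x'
2 → no match
3 → match
4 → no match
5 → no match — must end with 'yz'
6 → no match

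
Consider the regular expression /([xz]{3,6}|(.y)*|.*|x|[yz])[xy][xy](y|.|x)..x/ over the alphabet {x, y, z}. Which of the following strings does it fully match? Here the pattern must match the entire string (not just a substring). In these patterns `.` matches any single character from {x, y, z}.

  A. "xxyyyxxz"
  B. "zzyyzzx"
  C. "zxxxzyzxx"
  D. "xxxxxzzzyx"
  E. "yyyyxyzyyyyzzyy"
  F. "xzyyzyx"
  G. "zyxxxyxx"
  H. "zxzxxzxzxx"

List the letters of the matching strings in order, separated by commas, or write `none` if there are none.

G

A → no match — must end with "x"
B → no match
C → no match
D → no match
E → no match — must end with "x"
F → no match
G → match
H → no match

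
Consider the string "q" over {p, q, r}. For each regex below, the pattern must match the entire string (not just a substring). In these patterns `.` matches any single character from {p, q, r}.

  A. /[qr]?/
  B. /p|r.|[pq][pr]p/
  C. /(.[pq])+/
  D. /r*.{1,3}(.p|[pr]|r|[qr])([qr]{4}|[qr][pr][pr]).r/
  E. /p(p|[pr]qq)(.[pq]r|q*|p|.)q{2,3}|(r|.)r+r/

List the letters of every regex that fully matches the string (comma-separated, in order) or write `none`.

A

A → match
B → no match
C → no match
D → no match — must end with "r"
E → no match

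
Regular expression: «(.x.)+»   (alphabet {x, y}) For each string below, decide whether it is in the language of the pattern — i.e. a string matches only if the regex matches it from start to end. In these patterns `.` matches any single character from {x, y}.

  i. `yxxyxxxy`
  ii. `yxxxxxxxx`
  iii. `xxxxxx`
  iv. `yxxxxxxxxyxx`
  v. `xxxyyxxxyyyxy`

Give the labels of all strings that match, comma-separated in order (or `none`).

i. `yxxyxxxy` → no match
ii. `yxxxxxxxx` → match
iii. `xxxxxx` → match
iv. `yxxxxxxxxyxx` → match
v → no match

ii, iii, iv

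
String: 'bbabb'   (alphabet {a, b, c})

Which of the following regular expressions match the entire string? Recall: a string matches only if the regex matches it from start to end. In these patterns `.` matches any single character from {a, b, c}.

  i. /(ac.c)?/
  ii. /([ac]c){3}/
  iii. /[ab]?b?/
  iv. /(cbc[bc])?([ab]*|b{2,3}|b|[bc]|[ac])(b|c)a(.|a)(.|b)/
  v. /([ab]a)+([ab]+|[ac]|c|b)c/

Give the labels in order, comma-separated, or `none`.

iv

i → no match
ii → no match — must end with 'c'
iii → no match
iv → match
v → no match — must end with 'c'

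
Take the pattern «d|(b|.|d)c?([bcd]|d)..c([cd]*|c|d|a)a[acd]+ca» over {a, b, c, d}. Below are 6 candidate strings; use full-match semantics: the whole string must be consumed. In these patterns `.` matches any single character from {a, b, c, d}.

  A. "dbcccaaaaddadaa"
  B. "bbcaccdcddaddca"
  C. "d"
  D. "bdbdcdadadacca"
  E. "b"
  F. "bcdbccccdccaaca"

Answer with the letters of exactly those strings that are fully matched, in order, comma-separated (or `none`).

B, C, D, F

A → no match
B → match
C → match
D → match
E → no match
F → match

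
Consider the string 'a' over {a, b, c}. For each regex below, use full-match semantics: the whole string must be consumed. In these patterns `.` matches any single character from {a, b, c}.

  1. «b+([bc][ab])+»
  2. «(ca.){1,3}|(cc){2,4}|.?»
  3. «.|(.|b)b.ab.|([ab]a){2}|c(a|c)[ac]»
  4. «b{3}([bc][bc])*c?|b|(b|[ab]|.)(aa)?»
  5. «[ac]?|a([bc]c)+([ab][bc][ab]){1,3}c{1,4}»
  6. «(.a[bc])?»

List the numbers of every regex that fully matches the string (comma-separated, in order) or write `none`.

1 → no match — must start with 'b'
2 → match
3 → match
4 → match
5 → match
6 → no match

2, 3, 4, 5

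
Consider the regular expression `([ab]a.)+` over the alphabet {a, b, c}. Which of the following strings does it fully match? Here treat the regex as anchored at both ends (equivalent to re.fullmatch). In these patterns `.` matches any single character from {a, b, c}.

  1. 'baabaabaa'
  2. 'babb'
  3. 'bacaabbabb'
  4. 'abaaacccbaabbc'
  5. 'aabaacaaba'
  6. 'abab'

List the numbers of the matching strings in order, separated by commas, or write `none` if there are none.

1

1 → match
2 → no match
3 → no match
4 → no match
5 → no match
6 → no match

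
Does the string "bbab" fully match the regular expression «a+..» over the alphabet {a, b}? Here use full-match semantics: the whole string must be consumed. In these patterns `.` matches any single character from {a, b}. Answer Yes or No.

Every match must start with "a", but "bbab" does not.

No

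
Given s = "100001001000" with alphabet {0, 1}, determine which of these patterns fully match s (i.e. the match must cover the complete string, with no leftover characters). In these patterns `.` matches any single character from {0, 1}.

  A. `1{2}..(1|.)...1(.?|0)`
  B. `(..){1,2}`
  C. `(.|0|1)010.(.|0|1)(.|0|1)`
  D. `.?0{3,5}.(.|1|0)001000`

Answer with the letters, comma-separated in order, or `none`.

D

A → no match
B → no match
C → no match
D → match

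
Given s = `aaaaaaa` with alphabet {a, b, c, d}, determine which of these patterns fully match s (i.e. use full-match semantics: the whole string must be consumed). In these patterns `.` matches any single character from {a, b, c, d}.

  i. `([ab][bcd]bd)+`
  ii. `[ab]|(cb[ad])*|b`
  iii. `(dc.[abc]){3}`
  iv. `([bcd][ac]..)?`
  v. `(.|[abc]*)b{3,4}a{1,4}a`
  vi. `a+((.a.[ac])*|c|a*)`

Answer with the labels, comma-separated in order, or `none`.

vi

i → no match — must end with `bd`
ii → no match
iii → no match — must start with `dc`
iv → no match
v → no match
vi → match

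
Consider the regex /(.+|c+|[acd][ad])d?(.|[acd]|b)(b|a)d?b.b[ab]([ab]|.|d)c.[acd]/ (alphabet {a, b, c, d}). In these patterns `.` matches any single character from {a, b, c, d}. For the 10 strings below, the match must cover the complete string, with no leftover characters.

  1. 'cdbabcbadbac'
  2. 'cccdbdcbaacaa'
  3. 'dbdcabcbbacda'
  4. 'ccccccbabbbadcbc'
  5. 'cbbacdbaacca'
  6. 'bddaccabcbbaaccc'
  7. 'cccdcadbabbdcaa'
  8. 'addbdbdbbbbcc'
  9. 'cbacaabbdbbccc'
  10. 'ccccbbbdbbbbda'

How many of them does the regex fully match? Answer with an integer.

1 → no match
2 → no match
3 → match
4 → match
5 → no match
6 → no match
7 → match
8 → no match
9 → no match
10 → no match
Total matched: 3

3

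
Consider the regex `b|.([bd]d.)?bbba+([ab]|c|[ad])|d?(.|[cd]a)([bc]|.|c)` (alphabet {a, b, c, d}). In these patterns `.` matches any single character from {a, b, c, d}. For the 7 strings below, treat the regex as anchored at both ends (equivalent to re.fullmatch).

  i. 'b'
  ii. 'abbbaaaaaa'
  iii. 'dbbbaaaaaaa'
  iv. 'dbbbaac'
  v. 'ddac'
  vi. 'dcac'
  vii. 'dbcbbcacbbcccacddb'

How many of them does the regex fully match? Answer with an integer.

6

i. 'b' → match
ii. 'abbbaaaaaa' → match
iii. 'dbbbaaaaaaa' → match
iv. 'dbbbaac' → match
v. 'ddac' → match
vi. 'dcac' → match
vii → no match
Total matched: 6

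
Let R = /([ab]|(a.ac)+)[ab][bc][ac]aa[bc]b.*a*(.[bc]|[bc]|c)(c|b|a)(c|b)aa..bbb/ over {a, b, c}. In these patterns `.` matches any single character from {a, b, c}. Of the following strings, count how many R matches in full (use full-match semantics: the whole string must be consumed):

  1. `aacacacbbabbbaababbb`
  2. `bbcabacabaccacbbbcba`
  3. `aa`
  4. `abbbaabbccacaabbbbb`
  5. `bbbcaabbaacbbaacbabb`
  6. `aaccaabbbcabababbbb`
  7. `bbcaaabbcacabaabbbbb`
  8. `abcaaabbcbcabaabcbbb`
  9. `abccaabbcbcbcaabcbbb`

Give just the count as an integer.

3

1 → no match
2 → no match — must end with `bbb`
3. `aa` → no match — must end with `bbb`
4 → no match
5 → no match — must end with `bbb`
6 → no match
7 → match
8 → match
9 → match
Total matched: 3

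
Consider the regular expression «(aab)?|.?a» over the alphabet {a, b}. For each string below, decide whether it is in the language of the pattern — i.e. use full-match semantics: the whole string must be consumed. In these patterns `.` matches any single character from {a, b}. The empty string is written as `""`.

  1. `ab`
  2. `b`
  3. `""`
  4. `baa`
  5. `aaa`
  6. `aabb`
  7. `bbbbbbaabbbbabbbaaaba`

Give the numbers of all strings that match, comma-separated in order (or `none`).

1 → no match
2 → no match
3 → match
4 → no match
5 → no match
6 → no match
7 → no match

3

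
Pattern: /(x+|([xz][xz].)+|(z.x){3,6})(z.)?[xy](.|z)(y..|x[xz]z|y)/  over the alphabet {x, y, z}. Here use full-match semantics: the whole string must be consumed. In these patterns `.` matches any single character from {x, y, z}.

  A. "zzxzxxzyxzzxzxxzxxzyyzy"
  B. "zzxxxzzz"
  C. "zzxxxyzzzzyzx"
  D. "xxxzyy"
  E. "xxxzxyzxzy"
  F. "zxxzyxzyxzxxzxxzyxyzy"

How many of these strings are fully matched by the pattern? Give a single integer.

A → match
B → no match
C → no match
D → no match
E → no match
F → match
Total matched: 2

2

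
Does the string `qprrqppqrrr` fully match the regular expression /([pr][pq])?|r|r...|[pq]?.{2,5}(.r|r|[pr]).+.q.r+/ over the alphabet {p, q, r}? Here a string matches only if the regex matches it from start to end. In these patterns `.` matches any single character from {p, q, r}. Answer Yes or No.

Yes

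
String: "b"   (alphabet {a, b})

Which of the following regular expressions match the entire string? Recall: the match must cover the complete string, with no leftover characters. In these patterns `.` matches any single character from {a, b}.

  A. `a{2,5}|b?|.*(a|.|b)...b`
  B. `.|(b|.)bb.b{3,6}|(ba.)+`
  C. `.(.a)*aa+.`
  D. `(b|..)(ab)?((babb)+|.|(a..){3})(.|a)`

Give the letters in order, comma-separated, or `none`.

A → match
B → match
C → no match
D → no match

A, B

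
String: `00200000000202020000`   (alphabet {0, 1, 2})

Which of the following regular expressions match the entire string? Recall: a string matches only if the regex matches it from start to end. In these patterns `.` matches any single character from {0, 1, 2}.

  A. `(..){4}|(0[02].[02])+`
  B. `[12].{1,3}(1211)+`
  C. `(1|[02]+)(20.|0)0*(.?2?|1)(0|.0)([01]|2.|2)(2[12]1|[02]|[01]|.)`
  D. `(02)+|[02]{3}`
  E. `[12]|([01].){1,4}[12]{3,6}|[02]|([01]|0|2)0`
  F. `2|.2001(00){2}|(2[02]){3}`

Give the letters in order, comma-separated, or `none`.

A, C

A → match
B → no match — must end with `1211`
C → match
D → no match
E → no match
F → no match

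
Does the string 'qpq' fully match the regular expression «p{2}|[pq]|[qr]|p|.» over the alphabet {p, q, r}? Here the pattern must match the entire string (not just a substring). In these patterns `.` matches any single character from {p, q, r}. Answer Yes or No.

No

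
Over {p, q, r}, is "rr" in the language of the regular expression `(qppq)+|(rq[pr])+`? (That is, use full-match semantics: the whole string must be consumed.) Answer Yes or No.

No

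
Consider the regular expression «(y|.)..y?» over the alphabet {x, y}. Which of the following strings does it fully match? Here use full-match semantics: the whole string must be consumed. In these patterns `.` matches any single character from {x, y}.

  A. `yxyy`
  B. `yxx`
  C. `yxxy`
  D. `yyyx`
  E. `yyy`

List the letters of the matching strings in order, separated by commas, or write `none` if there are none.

A → match
B → match
C → match
D → no match
E → match

A, B, C, E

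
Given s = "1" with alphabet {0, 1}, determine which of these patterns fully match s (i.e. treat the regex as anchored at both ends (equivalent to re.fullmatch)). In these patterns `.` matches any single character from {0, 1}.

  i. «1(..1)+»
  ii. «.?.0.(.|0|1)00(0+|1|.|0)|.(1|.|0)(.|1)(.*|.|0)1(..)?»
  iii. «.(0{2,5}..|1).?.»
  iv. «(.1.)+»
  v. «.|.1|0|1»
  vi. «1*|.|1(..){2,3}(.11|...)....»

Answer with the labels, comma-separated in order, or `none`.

v, vi

i → no match
ii → no match
iii → no match
iv → no match
v → match
vi → match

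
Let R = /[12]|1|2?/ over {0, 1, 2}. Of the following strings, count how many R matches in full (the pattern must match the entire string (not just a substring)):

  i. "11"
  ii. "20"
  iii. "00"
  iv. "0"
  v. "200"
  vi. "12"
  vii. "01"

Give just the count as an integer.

0

i → no match
ii → no match
iii → no match
iv → no match
v → no match
vi → no match
vii → no match
Total matched: 0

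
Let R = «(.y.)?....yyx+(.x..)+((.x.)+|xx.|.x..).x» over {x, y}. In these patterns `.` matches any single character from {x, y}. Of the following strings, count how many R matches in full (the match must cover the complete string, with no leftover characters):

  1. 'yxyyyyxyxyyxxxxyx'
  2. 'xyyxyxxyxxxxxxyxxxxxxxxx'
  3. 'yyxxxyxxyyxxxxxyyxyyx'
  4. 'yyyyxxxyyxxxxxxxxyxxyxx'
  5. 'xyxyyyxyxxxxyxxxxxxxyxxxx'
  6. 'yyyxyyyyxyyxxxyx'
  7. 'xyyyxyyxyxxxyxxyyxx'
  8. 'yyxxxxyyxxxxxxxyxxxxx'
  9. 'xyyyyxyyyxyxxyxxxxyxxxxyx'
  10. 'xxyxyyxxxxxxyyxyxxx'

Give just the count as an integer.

1 → match
2 → no match
3 → no match
4 → match
5 → no match
6 → no match
7 → no match
8 → no match
9 → no match
10 → match
Total matched: 3

3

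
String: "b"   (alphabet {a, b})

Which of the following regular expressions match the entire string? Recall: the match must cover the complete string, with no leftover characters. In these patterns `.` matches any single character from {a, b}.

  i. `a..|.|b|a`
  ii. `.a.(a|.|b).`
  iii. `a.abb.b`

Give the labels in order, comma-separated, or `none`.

i → match
ii → no match
iii → no match — must start with "a"

i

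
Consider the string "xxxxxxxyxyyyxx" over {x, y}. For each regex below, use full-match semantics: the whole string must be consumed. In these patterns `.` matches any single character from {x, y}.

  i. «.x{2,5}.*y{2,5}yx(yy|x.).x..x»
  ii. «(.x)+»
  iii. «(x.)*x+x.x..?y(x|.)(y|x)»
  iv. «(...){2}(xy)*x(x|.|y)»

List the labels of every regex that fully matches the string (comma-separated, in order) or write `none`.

iii

i → no match
ii → no match
iii → match
iv → no match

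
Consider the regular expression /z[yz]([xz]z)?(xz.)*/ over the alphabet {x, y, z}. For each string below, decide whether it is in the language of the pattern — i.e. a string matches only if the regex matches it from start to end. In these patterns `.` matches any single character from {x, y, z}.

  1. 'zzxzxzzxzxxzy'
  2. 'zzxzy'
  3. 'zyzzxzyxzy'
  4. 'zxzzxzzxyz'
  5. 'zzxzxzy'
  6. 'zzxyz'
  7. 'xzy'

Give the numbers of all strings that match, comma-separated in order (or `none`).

1 → match
2 → match
3 → match
4 → no match
5 → match
6 → no match
7 → no match — must start with 'z'

1, 2, 3, 5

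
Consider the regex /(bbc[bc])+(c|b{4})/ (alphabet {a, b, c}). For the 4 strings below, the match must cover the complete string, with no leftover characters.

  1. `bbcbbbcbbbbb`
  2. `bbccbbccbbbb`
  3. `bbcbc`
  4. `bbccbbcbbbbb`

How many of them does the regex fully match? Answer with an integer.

1. `bbcbbbcbbbbb` → match
2. `bbccbbccbbbb` → match
3. `bbcbc` → match
4. `bbccbbcbbbbb` → match
Total matched: 4

4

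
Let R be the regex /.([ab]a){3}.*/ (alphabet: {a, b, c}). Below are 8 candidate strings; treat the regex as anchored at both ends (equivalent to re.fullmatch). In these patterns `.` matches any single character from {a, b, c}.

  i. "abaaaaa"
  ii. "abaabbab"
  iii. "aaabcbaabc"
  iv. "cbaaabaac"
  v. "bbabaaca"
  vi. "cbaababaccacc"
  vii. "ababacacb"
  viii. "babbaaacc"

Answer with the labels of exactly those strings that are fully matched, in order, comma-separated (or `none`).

i, iv

i → match
ii → no match
iii → no match
iv → match
v → no match
vi → no match
vii → no match
viii → no match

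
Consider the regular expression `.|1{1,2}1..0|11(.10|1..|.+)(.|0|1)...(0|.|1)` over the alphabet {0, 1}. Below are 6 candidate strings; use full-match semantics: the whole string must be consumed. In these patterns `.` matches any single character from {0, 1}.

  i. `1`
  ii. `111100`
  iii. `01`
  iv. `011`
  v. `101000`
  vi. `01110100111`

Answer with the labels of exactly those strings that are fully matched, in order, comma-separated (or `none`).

i. `1` → match
ii. `111100` → match
iii. `01` → no match
iv. `011` → no match
v. `101000` → no match
vi. `01110100111` → no match

i, ii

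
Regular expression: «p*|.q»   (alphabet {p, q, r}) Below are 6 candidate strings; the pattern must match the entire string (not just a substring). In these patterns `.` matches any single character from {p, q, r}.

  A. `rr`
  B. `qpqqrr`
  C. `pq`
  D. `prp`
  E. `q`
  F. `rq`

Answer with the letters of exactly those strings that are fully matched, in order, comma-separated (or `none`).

A → no match
B → no match
C → match
D → no match
E → no match
F → match

C, F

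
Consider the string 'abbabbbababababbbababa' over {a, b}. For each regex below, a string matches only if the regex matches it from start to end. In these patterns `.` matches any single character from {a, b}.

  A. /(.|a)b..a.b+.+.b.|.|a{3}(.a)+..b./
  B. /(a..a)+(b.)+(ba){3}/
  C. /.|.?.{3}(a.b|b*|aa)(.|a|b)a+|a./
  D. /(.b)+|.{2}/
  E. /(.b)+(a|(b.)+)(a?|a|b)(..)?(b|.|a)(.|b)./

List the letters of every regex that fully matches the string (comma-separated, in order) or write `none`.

A → no match
B → match
C → no match
D → no match
E → match

B, E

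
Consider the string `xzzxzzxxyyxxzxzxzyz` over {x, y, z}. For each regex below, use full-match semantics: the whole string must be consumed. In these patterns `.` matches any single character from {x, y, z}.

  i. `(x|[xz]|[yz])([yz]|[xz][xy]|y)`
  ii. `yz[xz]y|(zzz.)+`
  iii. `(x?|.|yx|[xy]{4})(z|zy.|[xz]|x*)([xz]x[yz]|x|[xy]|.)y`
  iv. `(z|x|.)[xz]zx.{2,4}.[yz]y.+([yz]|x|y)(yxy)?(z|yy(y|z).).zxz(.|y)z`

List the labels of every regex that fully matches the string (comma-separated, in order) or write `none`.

iv

i → no match
ii → no match
iii → no match — must end with `y`
iv → match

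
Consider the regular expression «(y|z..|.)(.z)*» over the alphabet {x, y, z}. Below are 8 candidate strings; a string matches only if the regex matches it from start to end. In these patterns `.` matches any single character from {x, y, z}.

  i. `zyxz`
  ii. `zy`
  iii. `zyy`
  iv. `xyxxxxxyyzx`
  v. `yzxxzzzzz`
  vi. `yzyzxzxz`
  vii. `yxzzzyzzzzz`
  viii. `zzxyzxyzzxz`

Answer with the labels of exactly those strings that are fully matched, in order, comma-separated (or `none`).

iii, vii

i → no match
ii → no match
iii → match
iv → no match
v → no match
vi → no match
vii → match
viii → no match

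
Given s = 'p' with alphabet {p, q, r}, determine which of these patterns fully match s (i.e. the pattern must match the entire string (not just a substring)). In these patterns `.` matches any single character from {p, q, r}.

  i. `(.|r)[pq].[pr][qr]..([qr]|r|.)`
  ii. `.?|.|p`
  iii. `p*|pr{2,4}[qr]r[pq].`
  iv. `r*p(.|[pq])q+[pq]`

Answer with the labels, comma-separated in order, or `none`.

i → no match
ii → match
iii → match
iv → no match

ii, iii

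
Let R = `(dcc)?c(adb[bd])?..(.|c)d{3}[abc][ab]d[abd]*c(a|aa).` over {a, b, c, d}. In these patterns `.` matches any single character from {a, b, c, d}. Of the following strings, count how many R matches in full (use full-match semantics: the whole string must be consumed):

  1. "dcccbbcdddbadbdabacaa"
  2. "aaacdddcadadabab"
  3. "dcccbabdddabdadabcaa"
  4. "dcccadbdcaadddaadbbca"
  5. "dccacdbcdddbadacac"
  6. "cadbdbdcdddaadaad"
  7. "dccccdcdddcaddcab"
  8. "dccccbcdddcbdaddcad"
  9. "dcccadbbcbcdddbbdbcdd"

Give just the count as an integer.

4

1 → match
2 → no match
3 → match
4 → no match
5 → no match
6 → no match
7 → match
8 → match
9 → no match
Total matched: 4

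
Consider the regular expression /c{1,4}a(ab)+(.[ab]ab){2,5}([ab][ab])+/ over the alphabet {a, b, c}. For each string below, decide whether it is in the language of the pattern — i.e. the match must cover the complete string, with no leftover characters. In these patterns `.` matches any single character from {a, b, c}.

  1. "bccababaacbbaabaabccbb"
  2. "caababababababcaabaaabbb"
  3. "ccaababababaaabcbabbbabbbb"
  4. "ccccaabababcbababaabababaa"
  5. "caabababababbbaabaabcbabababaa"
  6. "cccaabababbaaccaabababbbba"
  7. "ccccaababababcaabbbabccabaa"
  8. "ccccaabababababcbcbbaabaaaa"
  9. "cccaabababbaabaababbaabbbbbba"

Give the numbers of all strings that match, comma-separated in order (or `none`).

1 → no match — must start with "c"
2 → match
3 → no match
4 → no match
5 → no match
6 → no match
7 → no match
8 → no match
9 → no match

2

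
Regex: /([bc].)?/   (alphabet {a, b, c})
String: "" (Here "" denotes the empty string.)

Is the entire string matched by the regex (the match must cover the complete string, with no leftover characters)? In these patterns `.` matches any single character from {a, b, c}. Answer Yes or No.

Yes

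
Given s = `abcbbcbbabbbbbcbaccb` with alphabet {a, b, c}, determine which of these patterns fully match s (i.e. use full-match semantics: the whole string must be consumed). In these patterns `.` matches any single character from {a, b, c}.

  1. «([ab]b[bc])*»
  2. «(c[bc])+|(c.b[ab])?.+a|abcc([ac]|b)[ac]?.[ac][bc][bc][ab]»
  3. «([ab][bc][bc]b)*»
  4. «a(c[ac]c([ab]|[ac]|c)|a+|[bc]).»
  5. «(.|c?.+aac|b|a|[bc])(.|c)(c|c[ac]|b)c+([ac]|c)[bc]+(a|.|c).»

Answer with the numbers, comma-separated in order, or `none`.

1 → no match
2 → no match
3 → match
4 → no match
5 → no match

3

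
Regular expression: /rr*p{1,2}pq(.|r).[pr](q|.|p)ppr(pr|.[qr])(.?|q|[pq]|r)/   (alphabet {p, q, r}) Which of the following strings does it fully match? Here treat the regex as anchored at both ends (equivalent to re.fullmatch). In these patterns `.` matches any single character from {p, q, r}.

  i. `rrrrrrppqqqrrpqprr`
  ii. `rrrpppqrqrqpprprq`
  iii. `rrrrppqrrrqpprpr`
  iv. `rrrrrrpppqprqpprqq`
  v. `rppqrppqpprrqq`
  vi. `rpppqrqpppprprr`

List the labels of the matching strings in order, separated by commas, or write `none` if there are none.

ii, iii, v, vi

i → no match
ii → match
iii → match
iv → no match
v → match
vi → match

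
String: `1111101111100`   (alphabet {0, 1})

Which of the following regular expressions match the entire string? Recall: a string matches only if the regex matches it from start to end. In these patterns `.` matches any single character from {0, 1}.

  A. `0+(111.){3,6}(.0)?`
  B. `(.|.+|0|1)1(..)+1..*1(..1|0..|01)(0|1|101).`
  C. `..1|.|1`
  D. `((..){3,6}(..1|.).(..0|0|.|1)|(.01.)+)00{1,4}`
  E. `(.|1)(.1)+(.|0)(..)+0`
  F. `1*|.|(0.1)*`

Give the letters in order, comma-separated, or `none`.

A → no match — must start with `0`
B → match
C → no match
D → match
E → match
F → no match

B, D, E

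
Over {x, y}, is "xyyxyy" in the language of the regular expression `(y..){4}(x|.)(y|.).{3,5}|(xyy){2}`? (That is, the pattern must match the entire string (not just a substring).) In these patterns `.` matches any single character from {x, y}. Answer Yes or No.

Yes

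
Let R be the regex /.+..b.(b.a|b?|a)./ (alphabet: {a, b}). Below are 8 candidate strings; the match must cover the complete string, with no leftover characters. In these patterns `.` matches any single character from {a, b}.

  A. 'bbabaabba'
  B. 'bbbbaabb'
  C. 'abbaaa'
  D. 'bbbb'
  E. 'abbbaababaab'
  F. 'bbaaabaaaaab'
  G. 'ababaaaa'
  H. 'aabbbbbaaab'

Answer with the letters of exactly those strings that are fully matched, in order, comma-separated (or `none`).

A, E

A. 'bbabaabba' → match
B. 'bbbbaabb' → no match
C. 'abbaaa' → no match
D. 'bbbb' → no match
E. 'abbbaababaab' → match
F. 'bbaaabaaaaab' → no match
G. 'ababaaaa' → no match
H. 'aabbbbbaaab' → no match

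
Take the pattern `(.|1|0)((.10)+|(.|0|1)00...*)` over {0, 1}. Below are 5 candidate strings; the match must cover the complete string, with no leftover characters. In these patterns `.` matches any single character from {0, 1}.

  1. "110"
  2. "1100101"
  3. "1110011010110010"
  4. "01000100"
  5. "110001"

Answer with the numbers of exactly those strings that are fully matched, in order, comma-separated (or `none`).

2, 4, 5

1 → no match
2 → match
3 → no match
4 → match
5 → match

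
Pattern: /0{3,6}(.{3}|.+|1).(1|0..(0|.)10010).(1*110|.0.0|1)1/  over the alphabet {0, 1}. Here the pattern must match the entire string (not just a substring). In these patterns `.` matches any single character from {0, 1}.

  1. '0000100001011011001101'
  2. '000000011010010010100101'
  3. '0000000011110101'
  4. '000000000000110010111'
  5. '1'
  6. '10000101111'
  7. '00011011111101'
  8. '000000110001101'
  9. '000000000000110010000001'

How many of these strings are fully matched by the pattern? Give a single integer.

5

1 → no match
2 → match
3 → match
4 → match
5 → no match — must start with '0'
6 → no match — must start with '0'
7 → match
8 → no match
9 → match
Total matched: 5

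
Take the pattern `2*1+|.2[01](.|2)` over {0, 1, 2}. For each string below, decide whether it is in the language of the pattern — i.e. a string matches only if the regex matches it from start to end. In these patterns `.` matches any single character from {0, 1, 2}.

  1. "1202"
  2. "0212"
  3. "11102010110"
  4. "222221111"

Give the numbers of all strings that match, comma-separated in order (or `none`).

1, 2, 4

1 → match
2 → match
3 → no match
4 → match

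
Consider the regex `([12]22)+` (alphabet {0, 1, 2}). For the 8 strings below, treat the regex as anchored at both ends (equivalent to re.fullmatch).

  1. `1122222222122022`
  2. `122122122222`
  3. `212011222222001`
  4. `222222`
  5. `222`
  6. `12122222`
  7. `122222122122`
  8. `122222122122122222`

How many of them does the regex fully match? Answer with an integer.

5

1 → no match
2. `122122122222` → match
3 → no match — must end with `22`
4. `222222` → match
5. `222` → match
6. `12122222` → no match
7. `122222122122` → match
8 → match
Total matched: 5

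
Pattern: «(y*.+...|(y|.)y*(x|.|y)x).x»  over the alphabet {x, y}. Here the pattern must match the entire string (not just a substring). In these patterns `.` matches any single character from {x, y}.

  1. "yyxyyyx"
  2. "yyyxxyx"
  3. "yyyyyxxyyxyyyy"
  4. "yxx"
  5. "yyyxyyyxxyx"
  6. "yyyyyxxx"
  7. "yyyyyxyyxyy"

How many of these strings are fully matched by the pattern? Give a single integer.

4

1 → match
2 → match
3 → no match — must end with "x"
4 → no match
5 → match
6 → match
7 → no match — must end with "x"
Total matched: 4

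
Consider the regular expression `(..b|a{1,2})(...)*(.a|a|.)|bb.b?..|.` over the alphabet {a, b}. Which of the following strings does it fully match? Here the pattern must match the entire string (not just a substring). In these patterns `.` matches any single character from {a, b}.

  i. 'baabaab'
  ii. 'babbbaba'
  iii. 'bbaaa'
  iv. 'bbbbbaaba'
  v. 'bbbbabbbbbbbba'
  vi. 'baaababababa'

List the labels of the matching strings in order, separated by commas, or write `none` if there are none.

ii, iii, v

i. 'baabaab' → no match
ii. 'babbbaba' → match
iii. 'bbaaa' → match
iv. 'bbbbbaaba' → no match
v → match
vi. 'baaababababa' → no match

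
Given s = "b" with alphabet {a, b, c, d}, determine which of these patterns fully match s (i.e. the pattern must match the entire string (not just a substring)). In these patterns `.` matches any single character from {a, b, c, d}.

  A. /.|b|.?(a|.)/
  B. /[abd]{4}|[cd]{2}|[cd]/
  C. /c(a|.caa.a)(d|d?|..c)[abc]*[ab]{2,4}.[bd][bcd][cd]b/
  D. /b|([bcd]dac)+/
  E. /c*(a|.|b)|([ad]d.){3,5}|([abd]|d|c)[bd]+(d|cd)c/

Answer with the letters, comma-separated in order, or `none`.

A → match
B → no match
C → no match — must start with "c"
D → match
E → match

A, D, E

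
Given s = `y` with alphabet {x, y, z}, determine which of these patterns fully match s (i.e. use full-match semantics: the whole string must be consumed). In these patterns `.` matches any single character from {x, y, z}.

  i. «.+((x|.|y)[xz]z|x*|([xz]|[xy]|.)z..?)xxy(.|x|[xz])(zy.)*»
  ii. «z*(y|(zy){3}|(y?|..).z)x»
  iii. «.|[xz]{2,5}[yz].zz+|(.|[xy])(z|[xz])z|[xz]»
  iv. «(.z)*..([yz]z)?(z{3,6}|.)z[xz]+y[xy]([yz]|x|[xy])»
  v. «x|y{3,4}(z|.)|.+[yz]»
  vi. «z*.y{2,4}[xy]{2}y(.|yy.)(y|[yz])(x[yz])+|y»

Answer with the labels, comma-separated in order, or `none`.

iii, vi

i → no match
ii → no match — must end with `x`
iii → match
iv → no match
v → no match
vi → match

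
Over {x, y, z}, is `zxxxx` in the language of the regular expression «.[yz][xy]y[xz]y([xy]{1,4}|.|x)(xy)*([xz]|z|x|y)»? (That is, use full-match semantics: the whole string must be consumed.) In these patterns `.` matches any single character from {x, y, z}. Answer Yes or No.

No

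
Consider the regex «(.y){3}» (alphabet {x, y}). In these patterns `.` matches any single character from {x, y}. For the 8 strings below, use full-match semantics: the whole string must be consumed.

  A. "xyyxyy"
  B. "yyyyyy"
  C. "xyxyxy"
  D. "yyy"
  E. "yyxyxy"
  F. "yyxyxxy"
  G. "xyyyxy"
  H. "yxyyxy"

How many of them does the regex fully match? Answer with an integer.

4

A. "xyyxyy" → no match
B. "yyyyyy" → match
C. "xyxyxy" → match
D. "yyy" → no match
E. "yyxyxy" → match
F. "yyxyxxy" → no match
G. "xyyyxy" → match
H. "yxyyxy" → no match
Total matched: 4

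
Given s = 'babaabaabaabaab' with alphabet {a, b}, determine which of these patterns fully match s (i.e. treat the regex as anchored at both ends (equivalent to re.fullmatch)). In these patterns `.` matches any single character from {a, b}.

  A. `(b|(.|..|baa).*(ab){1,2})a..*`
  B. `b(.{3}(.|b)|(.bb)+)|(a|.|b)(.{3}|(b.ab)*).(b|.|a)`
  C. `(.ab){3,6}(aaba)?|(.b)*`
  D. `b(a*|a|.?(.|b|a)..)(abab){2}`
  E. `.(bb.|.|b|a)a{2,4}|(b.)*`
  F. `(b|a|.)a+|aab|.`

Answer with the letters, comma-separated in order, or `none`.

A → match
B → no match
C → match
D → no match — must end with 'abab'
E → no match
F → no match

A, C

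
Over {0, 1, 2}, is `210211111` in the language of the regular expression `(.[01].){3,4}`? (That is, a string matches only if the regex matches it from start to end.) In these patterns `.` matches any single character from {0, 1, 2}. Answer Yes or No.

Yes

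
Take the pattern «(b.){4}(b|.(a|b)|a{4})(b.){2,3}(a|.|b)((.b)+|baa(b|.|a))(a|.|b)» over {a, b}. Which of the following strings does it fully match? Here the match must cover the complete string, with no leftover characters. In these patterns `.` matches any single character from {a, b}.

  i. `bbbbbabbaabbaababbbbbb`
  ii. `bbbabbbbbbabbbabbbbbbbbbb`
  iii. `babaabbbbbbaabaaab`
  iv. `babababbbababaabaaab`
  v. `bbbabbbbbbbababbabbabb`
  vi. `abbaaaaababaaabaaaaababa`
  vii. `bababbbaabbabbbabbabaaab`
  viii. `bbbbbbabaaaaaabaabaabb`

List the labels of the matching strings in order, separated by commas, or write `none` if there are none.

ii, iv, v

i → no match
ii → match
iii → no match
iv → match
v → match
vi → no match — must start with `b`
vii → no match
viii → no match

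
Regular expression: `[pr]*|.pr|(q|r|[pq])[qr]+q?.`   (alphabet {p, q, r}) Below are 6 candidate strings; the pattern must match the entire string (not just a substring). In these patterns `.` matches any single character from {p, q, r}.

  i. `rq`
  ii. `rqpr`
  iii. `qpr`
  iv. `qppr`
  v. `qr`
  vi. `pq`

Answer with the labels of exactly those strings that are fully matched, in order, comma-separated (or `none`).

iii

i → no match
ii → no match
iii → match
iv → no match
v → no match
vi → no match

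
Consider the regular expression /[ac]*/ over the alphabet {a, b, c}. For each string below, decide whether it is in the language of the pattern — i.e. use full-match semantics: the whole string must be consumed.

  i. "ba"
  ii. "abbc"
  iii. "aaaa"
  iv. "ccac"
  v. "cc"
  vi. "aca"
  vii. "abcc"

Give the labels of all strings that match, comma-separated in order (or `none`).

i. "ba" → no match
ii. "abbc" → no match
iii. "aaaa" → match
iv. "ccac" → match
v. "cc" → match
vi. "aca" → match
vii. "abcc" → no match

iii, iv, v, vi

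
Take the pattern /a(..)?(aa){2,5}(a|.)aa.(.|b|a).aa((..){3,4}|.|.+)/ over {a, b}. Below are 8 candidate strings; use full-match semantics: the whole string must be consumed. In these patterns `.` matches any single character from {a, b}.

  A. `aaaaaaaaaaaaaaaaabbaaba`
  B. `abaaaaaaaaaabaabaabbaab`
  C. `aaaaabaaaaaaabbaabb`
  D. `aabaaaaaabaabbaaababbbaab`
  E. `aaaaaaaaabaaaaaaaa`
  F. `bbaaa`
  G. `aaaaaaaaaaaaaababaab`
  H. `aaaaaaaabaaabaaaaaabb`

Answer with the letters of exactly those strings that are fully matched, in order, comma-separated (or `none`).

A, B, C, D, E, G

A → match
B → match
C → match
D → match
E → match
F → no match — must start with `a`
G → match
H → no match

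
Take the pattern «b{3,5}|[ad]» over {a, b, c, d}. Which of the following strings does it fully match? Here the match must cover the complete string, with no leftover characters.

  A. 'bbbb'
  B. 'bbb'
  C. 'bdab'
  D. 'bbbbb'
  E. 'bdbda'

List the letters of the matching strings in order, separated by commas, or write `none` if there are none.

A → match
B → match
C → no match
D → match
E → no match

A, B, D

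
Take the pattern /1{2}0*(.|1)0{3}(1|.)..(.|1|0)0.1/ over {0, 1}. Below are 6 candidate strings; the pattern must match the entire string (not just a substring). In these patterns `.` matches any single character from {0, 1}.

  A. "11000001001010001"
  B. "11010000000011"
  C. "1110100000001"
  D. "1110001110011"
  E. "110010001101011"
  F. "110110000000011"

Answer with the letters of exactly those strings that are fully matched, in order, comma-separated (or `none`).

A → no match
B → match
C → no match
D → match
E → match
F → no match

B, D, E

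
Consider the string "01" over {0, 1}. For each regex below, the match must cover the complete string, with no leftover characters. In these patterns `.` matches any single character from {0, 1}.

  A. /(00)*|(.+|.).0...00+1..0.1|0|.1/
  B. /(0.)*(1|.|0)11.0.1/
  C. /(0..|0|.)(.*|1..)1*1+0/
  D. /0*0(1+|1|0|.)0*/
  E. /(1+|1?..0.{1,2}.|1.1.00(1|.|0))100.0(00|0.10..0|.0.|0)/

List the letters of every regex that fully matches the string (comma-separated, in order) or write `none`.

A, D

A → match
B → no match
C → no match — must end with "10"
D → match
E → no match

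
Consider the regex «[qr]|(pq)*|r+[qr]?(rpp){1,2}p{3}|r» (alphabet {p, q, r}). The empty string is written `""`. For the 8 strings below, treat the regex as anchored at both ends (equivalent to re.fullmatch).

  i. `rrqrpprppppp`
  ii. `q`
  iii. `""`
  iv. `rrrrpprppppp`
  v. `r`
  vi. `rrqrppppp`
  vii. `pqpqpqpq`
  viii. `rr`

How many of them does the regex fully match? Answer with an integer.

i. `rrqrpprppppp` → match
ii. `q` → match
iii. `""` → match
iv. `rrrrpprppppp` → match
v. `r` → match
vi. `rrqrppppp` → match
vii. `pqpqpqpq` → match
viii. `rr` → no match
Total matched: 7

7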